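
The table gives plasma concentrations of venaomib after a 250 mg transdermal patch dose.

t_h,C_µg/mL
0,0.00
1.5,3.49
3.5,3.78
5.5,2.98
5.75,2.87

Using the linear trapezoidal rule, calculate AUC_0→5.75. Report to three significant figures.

Trapezoidal AUC_0→5.75:
  [0→1.5]: (0.00+3.49)/2 × 1.5 = 2.6175
  [1.5→3.5]: (3.49+3.78)/2 × 2 = 7.27
  [3.5→5.5]: (3.78+2.98)/2 × 2 = 6.76
  [5.5→5.75]: (2.98+2.87)/2 × 0.25 = 0.73125
  Sum = 17.37875 µg/mL·h

AUC = 17.4 µg/mL·h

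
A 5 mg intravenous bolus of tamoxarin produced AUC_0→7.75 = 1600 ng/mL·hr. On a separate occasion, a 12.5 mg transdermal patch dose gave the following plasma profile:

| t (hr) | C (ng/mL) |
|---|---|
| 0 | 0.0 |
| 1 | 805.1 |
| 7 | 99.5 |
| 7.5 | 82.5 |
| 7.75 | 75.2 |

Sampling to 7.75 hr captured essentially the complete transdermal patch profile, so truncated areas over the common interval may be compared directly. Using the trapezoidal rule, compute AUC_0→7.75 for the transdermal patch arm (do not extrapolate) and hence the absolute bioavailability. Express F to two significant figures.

Trapezoidal AUC_0→7.75 (transdermal patch):
  [0→1]: (0.0+805.1)/2 × 1 = 402.55
  [1→7]: (805.1+99.5)/2 × 6 = 2713.8
  [7→7.5]: (99.5+82.5)/2 × 0.5 = 45.5
  [7.5→7.75]: (82.5+75.2)/2 × 0.25 = 19.7125
  Sum = 3181.5625 ng/mL·hr
F = (AUC_ev/D_ev)/(AUC_iv/D_iv) = (3181.5625/12.5)/(1600/5) = 254.525/320 = 0.7954

F = 0.80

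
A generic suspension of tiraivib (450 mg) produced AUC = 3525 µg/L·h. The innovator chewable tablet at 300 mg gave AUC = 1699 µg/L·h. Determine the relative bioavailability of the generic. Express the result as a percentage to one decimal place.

F_rel = 138.3%

F_rel = (AUC_test/D_test) / (AUC_ref/D_ref)
      = (3525/450) / (1699/300)
      = 7.83333 / 5.66333 = 1.3832 = 138.32%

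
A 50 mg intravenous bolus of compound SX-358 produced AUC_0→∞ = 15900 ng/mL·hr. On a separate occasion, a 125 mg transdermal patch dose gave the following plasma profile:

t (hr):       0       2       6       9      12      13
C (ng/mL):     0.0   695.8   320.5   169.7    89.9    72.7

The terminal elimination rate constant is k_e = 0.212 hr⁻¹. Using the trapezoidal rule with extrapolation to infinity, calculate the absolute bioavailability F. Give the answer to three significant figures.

Trapezoidal AUC_0→13 (transdermal patch):
  [0→2]: (0.0+695.8)/2 × 2 = 695.8
  [2→6]: (695.8+320.5)/2 × 4 = 2032.6
  [6→9]: (320.5+169.7)/2 × 3 = 735.3
  [9→12]: (169.7+89.9)/2 × 3 = 389.4
  [12→13]: (89.9+72.7)/2 × 1 = 81.3
  Sum = 3934.4 ng/mL·hr
Tail: C_last/k_e = 72.7/0.212 = 342.925
AUC_0→∞ (transdermal patch) = 3934.4 + 342.925 = 4277.325 ng/mL·hr
F = (AUC_ev/D_ev)/(AUC_iv/D_iv) = (4277.325/125)/(15900/50) = 34.2186/318 = 0.1076

F = 0.108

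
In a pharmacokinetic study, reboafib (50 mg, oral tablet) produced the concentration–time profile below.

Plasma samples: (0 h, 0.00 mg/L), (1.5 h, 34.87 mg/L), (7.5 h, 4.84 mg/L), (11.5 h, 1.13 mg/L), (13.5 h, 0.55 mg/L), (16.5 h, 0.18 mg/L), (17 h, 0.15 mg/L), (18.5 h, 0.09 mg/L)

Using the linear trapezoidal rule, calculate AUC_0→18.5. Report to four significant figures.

Trapezoidal AUC_0→18.5:
  [0→1.5]: (0.00+34.87)/2 × 1.5 = 26.1525
  [1.5→7.5]: (34.87+4.84)/2 × 6 = 119.13
  [7.5→11.5]: (4.84+1.13)/2 × 4 = 11.94
  [11.5→13.5]: (1.13+0.55)/2 × 2 = 1.68
  [13.5→16.5]: (0.55+0.18)/2 × 3 = 1.095
  [16.5→17]: (0.18+0.15)/2 × 0.5 = 0.0825
  [17→18.5]: (0.15+0.09)/2 × 1.5 = 0.18
  Sum = 160.26 mg/L·h

AUC = 160.3 mg/L·h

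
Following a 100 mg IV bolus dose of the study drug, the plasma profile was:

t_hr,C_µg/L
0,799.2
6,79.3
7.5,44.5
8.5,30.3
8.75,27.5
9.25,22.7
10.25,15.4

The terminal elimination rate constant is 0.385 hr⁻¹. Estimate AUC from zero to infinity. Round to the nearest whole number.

Trapezoidal AUC_0→10.25:
  [0→6]: (799.2+79.3)/2 × 6 = 2635.5
  [6→7.5]: (79.3+44.5)/2 × 1.5 = 92.85
  [7.5→8.5]: (44.5+30.3)/2 × 1 = 37.4
  [8.5→8.75]: (30.3+27.5)/2 × 0.25 = 7.225
  [8.75→9.25]: (27.5+22.7)/2 × 0.5 = 12.55
  [9.25→10.25]: (22.7+15.4)/2 × 1 = 19.05
  Sum = 2804.575 µg/L·hr
Extrapolated tail: C_last / k_e = 15.4 / 0.385 = 40.000
AUC_0→∞ = 2804.575 + 40.000 = 2844.575 µg/L·hr

AUC = 2845 µg/L·hr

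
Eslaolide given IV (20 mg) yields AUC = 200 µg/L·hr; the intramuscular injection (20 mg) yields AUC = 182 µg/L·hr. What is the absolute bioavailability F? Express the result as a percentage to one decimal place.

F = (AUC_ev / D_ev) / (AUC_iv / D_iv)
  = (182/20) / (200/20)
  = 9.1 / 10 = 0.9100
  = 91.00%

F = 91.0%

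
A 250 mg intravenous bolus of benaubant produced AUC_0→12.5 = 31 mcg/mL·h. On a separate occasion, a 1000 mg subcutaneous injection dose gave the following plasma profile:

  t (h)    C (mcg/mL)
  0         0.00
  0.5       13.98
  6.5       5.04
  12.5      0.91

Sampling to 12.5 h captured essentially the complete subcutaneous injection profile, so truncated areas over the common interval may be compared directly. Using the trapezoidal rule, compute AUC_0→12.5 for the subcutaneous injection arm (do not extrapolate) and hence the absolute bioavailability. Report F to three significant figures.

Trapezoidal AUC_0→12.5 (subcutaneous injection):
  [0→0.5]: (0.00+13.98)/2 × 0.5 = 3.495
  [0.5→6.5]: (13.98+5.04)/2 × 6 = 57.06
  [6.5→12.5]: (5.04+0.91)/2 × 6 = 17.85
  Sum = 78.405 mcg/mL·h
F = (AUC_ev/D_ev)/(AUC_iv/D_iv) = (78.405/1000)/(31/250) = 0.078405/0.124 = 0.6323

F = 0.632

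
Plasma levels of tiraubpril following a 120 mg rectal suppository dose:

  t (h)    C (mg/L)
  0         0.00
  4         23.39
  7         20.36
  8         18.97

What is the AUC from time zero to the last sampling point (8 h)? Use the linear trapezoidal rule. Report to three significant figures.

Trapezoidal AUC_0→8:
  [0→4]: (0.00+23.39)/2 × 4 = 46.78
  [4→7]: (23.39+20.36)/2 × 3 = 65.625
  [7→8]: (20.36+18.97)/2 × 1 = 19.665
  Sum = 132.07 mg/L·h

AUC = 132 mg/L·h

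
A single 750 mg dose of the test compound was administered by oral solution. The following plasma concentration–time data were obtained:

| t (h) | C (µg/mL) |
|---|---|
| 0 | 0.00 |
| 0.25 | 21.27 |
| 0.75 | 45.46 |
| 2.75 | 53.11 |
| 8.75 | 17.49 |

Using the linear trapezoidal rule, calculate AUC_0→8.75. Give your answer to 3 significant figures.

AUC = 330 µg/mL·h

Trapezoidal AUC_0→8.75:
  [0→0.25]: (0.00+21.27)/2 × 0.25 = 2.65875
  [0.25→0.75]: (21.27+45.46)/2 × 0.5 = 16.6825
  [0.75→2.75]: (45.46+53.11)/2 × 2 = 98.57
  [2.75→8.75]: (53.11+17.49)/2 × 6 = 211.8
  Sum = 329.71125 µg/mL·h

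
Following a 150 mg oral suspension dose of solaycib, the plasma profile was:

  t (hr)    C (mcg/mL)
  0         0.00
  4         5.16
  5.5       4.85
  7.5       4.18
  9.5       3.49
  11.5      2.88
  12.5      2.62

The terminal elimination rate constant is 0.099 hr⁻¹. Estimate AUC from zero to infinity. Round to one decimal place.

AUC = 70.1 mcg/mL·hr

Trapezoidal AUC_0→12.5:
  [0→4]: (0.00+5.16)/2 × 4 = 10.32
  [4→5.5]: (5.16+4.85)/2 × 1.5 = 7.5075
  [5.5→7.5]: (4.85+4.18)/2 × 2 = 9.03
  [7.5→9.5]: (4.18+3.49)/2 × 2 = 7.67
  [9.5→11.5]: (3.49+2.88)/2 × 2 = 6.37
  [11.5→12.5]: (2.88+2.62)/2 × 1 = 2.75
  Sum = 43.6475 mcg/mL·hr
Extrapolated tail: C_last / k_e = 2.62 / 0.099 = 26.465
AUC_0→∞ = 43.6475 + 26.465 = 70.1125 mcg/mL·hr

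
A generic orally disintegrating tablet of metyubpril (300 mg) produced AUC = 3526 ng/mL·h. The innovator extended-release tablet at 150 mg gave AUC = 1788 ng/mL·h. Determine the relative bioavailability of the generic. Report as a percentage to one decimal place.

F_rel = (AUC_test/D_test) / (AUC_ref/D_ref)
      = (3526/300) / (1788/150)
      = 11.7533 / 11.92 = 0.9860 = 98.60%

F_rel = 98.6%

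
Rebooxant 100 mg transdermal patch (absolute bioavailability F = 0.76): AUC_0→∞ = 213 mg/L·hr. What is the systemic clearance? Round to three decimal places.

CL = F × Dose / AUC_0→∞
   = 0.76 × 100 / 213 = 0.356808 L/hr

CL = 0.357 L/hr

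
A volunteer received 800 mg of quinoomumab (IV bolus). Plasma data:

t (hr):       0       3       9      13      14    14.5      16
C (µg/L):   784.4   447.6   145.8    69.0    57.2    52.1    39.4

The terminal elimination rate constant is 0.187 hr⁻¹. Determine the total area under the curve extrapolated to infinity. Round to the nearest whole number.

Trapezoidal AUC_0→16:
  [0→3]: (784.4+447.6)/2 × 3 = 1848.0
  [3→9]: (447.6+145.8)/2 × 6 = 1780.2
  [9→13]: (145.8+69.0)/2 × 4 = 429.6
  [13→14]: (69.0+57.2)/2 × 1 = 63.1
  [14→14.5]: (57.2+52.1)/2 × 0.5 = 27.325
  [14.5→16]: (52.1+39.4)/2 × 1.5 = 68.625
  Sum = 4216.85 µg/L·hr
Extrapolated tail: C_last / k_e = 39.4 / 0.187 = 210.695
AUC_0→∞ = 4216.85 + 210.695 = 4427.545 µg/L·hr

AUC = 4428 µg/L·hr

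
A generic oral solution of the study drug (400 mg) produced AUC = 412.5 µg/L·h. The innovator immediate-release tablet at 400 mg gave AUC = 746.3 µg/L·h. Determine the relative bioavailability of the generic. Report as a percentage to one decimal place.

F_rel = (AUC_test/D_test) / (AUC_ref/D_ref)
      = (412.5/400) / (746.3/400)
      = 1.03125 / 1.86575 = 0.5527 = 55.27%

F_rel = 55.3%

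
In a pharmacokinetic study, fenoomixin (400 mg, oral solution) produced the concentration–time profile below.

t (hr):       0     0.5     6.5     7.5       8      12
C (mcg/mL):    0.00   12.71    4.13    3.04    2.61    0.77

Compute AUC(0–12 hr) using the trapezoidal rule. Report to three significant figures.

Trapezoidal AUC_0→12:
  [0→0.5]: (0.00+12.71)/2 × 0.5 = 3.1775
  [0.5→6.5]: (12.71+4.13)/2 × 6 = 50.52
  [6.5→7.5]: (4.13+3.04)/2 × 1 = 3.585
  [7.5→8]: (3.04+2.61)/2 × 0.5 = 1.4125
  [8→12]: (2.61+0.77)/2 × 4 = 6.76
  Sum = 65.455 mcg/mL·hr

AUC = 65.5 mcg/mL·hr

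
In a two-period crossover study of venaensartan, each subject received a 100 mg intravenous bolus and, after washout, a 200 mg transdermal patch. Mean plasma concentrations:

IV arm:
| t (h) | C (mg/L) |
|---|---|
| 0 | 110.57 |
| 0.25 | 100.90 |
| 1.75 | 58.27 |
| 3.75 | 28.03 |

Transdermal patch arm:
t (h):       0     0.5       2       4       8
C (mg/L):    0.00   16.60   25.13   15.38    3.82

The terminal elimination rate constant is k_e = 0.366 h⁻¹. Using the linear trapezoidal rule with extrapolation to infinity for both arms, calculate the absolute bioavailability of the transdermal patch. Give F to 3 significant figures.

Trapezoidal AUC_0→3.75 (IV):
  [0→0.25]: (110.57+100.90)/2 × 0.25 = 26.43375
  [0.25→1.75]: (100.90+58.27)/2 × 1.5 = 119.3775
  [1.75→3.75]: (58.27+28.03)/2 × 2 = 86.3
  Sum = 232.11125 mg/L·h
IV tail: 28.03/0.366 = 76.585; AUC_iv,0→∞ = 232.11125 + 76.585 = 308.69625 mg/L·h
Trapezoidal AUC_0→8 (transdermal patch):
  [0→0.5]: (0.00+16.60)/2 × 0.5 = 4.15
  [0.5→2]: (16.60+25.13)/2 × 1.5 = 31.2975
  [2→4]: (25.13+15.38)/2 × 2 = 40.51
  [4→8]: (15.38+3.82)/2 × 4 = 38.4
  Sum = 114.3575 mg/L·h
transdermal patch tail: 3.82/0.366 = 10.437; AUC_ev,0→∞ = 114.3575 + 10.437 = 124.7945 mg/L·h
F = (AUC_ev/D_ev)/(AUC_iv/D_iv) = (124.7945/200)/(308.69625/100) = 0.6239725/3.0869625 = 0.2021

F = 0.202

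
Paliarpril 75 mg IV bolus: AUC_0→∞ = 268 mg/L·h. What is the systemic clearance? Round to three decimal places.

CL = Dose_iv / AUC_0→∞
   = 75 / 268 = 0.279851 L/h

CL = 0.280 L/h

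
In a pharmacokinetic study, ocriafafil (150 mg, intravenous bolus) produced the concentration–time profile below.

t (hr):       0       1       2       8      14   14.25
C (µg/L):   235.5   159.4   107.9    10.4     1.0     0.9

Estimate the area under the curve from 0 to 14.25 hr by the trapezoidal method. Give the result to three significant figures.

AUC = 720 µg/L·hr

Trapezoidal AUC_0→14.25:
  [0→1]: (235.5+159.4)/2 × 1 = 197.45
  [1→2]: (159.4+107.9)/2 × 1 = 133.65
  [2→8]: (107.9+10.4)/2 × 6 = 354.9
  [8→14]: (10.4+1.0)/2 × 6 = 34.2
  [14→14.25]: (1.0+0.9)/2 × 0.25 = 0.2375
  Sum = 720.4375 µg/L·hr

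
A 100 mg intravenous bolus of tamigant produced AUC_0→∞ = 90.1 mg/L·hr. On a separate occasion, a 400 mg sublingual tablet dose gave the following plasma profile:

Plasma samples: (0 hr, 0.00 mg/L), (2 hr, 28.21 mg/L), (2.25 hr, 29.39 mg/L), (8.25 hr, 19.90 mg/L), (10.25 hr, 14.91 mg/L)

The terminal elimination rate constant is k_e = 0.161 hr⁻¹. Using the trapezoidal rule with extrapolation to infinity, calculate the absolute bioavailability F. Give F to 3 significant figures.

Trapezoidal AUC_0→10.25 (sublingual tablet):
  [0→2]: (0.00+28.21)/2 × 2 = 28.21
  [2→2.25]: (28.21+29.39)/2 × 0.25 = 7.2
  [2.25→8.25]: (29.39+19.90)/2 × 6 = 147.87
  [8.25→10.25]: (19.90+14.91)/2 × 2 = 34.81
  Sum = 218.09 mg/L·hr
Tail: C_last/k_e = 14.91/0.161 = 92.609
AUC_0→∞ (sublingual tablet) = 218.09 + 92.609 = 310.699 mg/L·hr
F = (AUC_ev/D_ev)/(AUC_iv/D_iv) = (310.699/400)/(90.1/100) = 0.7767475/0.901 = 0.8621

F = 0.862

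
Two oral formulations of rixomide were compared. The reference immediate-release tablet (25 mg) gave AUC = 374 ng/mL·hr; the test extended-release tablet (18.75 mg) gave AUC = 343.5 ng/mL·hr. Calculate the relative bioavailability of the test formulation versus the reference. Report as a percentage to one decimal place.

F_rel = (AUC_test/D_test) / (AUC_ref/D_ref)
      = (343.5/18.75) / (374/25)
      = 18.32 / 14.96 = 1.2246 = 122.46%

F_rel = 122.5%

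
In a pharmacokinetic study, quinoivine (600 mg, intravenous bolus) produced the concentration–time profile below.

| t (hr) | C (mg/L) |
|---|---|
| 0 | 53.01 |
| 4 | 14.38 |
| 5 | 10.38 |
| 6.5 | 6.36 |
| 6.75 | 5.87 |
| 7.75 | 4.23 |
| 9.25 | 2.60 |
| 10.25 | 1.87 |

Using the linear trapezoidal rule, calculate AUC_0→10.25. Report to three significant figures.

AUC = 174 mg/L·hr

Trapezoidal AUC_0→10.25:
  [0→4]: (53.01+14.38)/2 × 4 = 134.78
  [4→5]: (14.38+10.38)/2 × 1 = 12.38
  [5→6.5]: (10.38+6.36)/2 × 1.5 = 12.555
  [6.5→6.75]: (6.36+5.87)/2 × 0.25 = 1.52875
  [6.75→7.75]: (5.87+4.23)/2 × 1 = 5.05
  [7.75→9.25]: (4.23+2.60)/2 × 1.5 = 5.1225
  [9.25→10.25]: (2.60+1.87)/2 × 1 = 2.235
  Sum = 173.65125 mg/L·hr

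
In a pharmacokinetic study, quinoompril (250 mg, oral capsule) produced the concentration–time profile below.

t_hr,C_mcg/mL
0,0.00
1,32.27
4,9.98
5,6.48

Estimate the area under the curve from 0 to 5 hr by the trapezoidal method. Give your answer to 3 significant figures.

AUC = 87.7 mcg/mL·hr

Trapezoidal AUC_0→5:
  [0→1]: (0.00+32.27)/2 × 1 = 16.135
  [1→4]: (32.27+9.98)/2 × 3 = 63.375
  [4→5]: (9.98+6.48)/2 × 1 = 8.23
  Sum = 87.74 mcg/mL·hr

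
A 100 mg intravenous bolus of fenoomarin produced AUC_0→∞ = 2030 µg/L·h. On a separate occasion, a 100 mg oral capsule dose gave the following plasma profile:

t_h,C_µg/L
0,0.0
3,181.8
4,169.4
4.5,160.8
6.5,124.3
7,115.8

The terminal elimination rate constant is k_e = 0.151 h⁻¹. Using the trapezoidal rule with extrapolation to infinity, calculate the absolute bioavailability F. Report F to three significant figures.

F = 0.809

Trapezoidal AUC_0→7 (oral capsule):
  [0→3]: (0.0+181.8)/2 × 3 = 272.7
  [3→4]: (181.8+169.4)/2 × 1 = 175.6
  [4→4.5]: (169.4+160.8)/2 × 0.5 = 82.55
  [4.5→6.5]: (160.8+124.3)/2 × 2 = 285.1
  [6.5→7]: (124.3+115.8)/2 × 0.5 = 60.025
  Sum = 875.975 µg/L·h
Tail: C_last/k_e = 115.8/0.151 = 766.887
AUC_0→∞ (oral capsule) = 875.975 + 766.887 = 1642.862 µg/L·h
F = (AUC_ev/D_ev)/(AUC_iv/D_iv) = (1642.862/100)/(2030/100) = 16.42862/20.3 = 0.8093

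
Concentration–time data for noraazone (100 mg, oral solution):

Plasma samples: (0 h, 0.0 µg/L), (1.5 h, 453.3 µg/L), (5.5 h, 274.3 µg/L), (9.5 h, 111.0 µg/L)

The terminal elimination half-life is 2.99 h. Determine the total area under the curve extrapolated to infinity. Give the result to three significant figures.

Trapezoidal AUC_0→9.5:
  [0→1.5]: (0.0+453.3)/2 × 1.5 = 339.975
  [1.5→5.5]: (453.3+274.3)/2 × 4 = 1455.2
  [5.5→9.5]: (274.3+111.0)/2 × 4 = 770.6
  Sum = 2565.775 µg/L·h
k_e = ln2 / t½ = 0.693147 / 2.99 = 0.2318 h^-1
Extrapolated tail: C_last / k_e = 111.0 / 0.2318 = 478.861
AUC_0→∞ = 2565.775 + 478.861 = 3044.636 µg/L·h

AUC = 3040 µg/L·h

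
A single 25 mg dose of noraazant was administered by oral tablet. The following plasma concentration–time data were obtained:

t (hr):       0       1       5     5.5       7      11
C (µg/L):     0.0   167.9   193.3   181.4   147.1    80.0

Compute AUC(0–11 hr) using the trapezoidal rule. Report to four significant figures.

AUC = 1601 µg/L·hr

Trapezoidal AUC_0→11:
  [0→1]: (0.0+167.9)/2 × 1 = 83.95
  [1→5]: (167.9+193.3)/2 × 4 = 722.4
  [5→5.5]: (193.3+181.4)/2 × 0.5 = 93.675
  [5.5→7]: (181.4+147.1)/2 × 1.5 = 246.375
  [7→11]: (147.1+80.0)/2 × 4 = 454.2
  Sum = 1600.6 µg/L·hr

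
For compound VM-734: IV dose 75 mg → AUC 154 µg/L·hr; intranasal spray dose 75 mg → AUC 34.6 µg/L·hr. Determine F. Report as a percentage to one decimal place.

F = 22.5%

F = (AUC_ev / D_ev) / (AUC_iv / D_iv)
  = (34.6/75) / (154/75)
  = 0.461333 / 2.05333 = 0.2247
  = 22.47%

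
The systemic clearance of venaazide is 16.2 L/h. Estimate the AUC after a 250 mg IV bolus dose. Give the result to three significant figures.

AUC_0→∞ = Dose_iv / CL
        = 250 / 16.2 = 15.4321 mg/L·h

AUC = 15.4 mg/L·h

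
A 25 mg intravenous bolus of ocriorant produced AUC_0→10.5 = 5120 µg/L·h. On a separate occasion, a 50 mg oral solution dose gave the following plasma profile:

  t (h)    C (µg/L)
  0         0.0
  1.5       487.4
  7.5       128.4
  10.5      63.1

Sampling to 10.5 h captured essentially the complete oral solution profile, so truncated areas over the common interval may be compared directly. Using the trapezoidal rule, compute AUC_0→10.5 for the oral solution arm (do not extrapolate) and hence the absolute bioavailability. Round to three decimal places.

Trapezoidal AUC_0→10.5 (oral solution):
  [0→1.5]: (0.0+487.4)/2 × 1.5 = 365.55
  [1.5→7.5]: (487.4+128.4)/2 × 6 = 1847.4
  [7.5→10.5]: (128.4+63.1)/2 × 3 = 287.25
  Sum = 2500.2 µg/L·h
F = (AUC_ev/D_ev)/(AUC_iv/D_iv) = (2500.2/50)/(5120/25) = 50.004/204.8 = 0.2442

F = 0.244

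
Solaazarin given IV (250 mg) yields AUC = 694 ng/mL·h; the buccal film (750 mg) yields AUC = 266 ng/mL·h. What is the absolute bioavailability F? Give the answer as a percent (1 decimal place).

F = (AUC_ev / D_ev) / (AUC_iv / D_iv)
  = (266/750) / (694/250)
  = 0.354667 / 2.776 = 0.1278
  = 12.78%

F = 12.8%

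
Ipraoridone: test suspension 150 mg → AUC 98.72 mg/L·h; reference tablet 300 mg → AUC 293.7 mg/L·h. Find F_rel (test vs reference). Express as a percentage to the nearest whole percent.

F_rel = 67%

F_rel = (AUC_test/D_test) / (AUC_ref/D_ref)
      = (98.72/150) / (293.7/300)
      = 0.658133 / 0.979 = 0.6723 = 67.23%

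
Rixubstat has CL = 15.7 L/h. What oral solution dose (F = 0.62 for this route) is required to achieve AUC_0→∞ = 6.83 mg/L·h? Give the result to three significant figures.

Dose = 173 mg

Dose = CL × AUC_0→∞ / F
     = 15.7 × 6.83 / 0.62 = 172.953 mg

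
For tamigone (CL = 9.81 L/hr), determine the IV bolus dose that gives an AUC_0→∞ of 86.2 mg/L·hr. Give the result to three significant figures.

Dose_iv = CL × AUC_0→∞
     = 9.81 × 86.2 = 845.622 mg

Dose = 846 mg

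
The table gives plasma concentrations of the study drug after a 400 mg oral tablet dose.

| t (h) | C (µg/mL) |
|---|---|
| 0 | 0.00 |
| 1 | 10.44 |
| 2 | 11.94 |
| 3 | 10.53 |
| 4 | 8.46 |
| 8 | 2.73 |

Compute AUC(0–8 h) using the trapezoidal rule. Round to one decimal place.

Trapezoidal AUC_0→8:
  [0→1]: (0.00+10.44)/2 × 1 = 5.22
  [1→2]: (10.44+11.94)/2 × 1 = 11.19
  [2→3]: (11.94+10.53)/2 × 1 = 11.235
  [3→4]: (10.53+8.46)/2 × 1 = 9.495
  [4→8]: (8.46+2.73)/2 × 4 = 22.38
  Sum = 59.52 µg/mL·h

AUC = 59.5 µg/mL·h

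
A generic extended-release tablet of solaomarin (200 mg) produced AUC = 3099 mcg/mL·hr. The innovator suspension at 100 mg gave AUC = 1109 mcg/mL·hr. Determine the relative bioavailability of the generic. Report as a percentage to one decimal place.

F_rel = (AUC_test/D_test) / (AUC_ref/D_ref)
      = (3099/200) / (1109/100)
      = 15.495 / 11.09 = 1.3972 = 139.72%

F_rel = 139.7%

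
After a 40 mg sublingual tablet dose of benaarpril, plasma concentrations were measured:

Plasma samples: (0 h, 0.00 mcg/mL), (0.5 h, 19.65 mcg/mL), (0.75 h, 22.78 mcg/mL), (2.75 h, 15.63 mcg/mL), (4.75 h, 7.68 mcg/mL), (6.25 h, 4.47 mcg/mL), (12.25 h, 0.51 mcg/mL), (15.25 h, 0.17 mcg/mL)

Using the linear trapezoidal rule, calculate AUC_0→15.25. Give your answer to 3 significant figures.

Trapezoidal AUC_0→15.25:
  [0→0.5]: (0.00+19.65)/2 × 0.5 = 4.9125
  [0.5→0.75]: (19.65+22.78)/2 × 0.25 = 5.30375
  [0.75→2.75]: (22.78+15.63)/2 × 2 = 38.41
  [2.75→4.75]: (15.63+7.68)/2 × 2 = 23.31
  [4.75→6.25]: (7.68+4.47)/2 × 1.5 = 9.1125
  [6.25→12.25]: (4.47+0.51)/2 × 6 = 14.94
  [12.25→15.25]: (0.51+0.17)/2 × 3 = 1.02
  Sum = 97.00875 mcg/mL·h

AUC = 97.0 mcg/mL·h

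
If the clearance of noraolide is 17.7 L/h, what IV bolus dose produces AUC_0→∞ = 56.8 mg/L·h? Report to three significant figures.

Dose_iv = CL × AUC_0→∞
     = 17.7 × 56.8 = 1005.36 mg

Dose = 1010 mg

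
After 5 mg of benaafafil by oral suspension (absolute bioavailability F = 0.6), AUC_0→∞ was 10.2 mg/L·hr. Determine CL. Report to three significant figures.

CL = F × Dose / AUC_0→∞
   = 0.6 × 5 / 10.2 = 0.294118 L/hr

CL = 0.294 L/hr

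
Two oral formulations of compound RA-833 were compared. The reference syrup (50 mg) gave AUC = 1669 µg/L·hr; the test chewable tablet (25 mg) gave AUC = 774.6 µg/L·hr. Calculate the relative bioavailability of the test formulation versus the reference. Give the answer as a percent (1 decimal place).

F_rel = (AUC_test/D_test) / (AUC_ref/D_ref)
      = (774.6/25) / (1669/50)
      = 30.984 / 33.38 = 0.9282 = 92.82%

F_rel = 92.8%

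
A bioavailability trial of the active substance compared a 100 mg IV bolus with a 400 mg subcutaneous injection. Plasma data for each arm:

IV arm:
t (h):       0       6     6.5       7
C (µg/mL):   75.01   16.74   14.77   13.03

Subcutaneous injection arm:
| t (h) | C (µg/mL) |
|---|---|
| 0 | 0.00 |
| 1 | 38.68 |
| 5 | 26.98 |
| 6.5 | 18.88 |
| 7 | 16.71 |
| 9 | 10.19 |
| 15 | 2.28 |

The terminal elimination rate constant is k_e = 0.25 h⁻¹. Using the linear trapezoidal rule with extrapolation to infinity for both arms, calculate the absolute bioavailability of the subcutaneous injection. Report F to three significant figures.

Trapezoidal AUC_0→7 (IV):
  [0→6]: (75.01+16.74)/2 × 6 = 275.25
  [6→6.5]: (16.74+14.77)/2 × 0.5 = 7.8775
  [6.5→7]: (14.77+13.03)/2 × 0.5 = 6.95
  Sum = 290.0775 µg/mL·h
IV tail: 13.03/0.25 = 52.120; AUC_iv,0→∞ = 290.0775 + 52.120 = 342.1975 µg/mL·h
Trapezoidal AUC_0→15 (subcutaneous injection):
  [0→1]: (0.00+38.68)/2 × 1 = 19.34
  [1→5]: (38.68+26.98)/2 × 4 = 131.32
  [5→6.5]: (26.98+18.88)/2 × 1.5 = 34.395
  [6.5→7]: (18.88+16.71)/2 × 0.5 = 8.8975
  [7→9]: (16.71+10.19)/2 × 2 = 26.9
  [9→15]: (10.19+2.28)/2 × 6 = 37.41
  Sum = 258.2625 µg/mL·h
subcutaneous injection tail: 2.28/0.25 = 9.120; AUC_ev,0→∞ = 258.2625 + 9.120 = 267.3825 µg/mL·h
F = (AUC_ev/D_ev)/(AUC_iv/D_iv) = (267.3825/400)/(342.1975/100) = 0.66845625/3.421975 = 0.1953

F = 0.195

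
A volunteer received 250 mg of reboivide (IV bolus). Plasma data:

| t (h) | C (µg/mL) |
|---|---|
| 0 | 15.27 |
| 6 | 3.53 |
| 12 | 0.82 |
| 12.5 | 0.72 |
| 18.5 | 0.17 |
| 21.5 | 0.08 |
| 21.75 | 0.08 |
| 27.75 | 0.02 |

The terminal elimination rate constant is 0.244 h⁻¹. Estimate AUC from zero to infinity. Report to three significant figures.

AUC = 73.3 µg/mL·h

Trapezoidal AUC_0→27.75:
  [0→6]: (15.27+3.53)/2 × 6 = 56.4
  [6→12]: (3.53+0.82)/2 × 6 = 13.05
  [12→12.5]: (0.82+0.72)/2 × 0.5 = 0.385
  [12.5→18.5]: (0.72+0.17)/2 × 6 = 2.67
  [18.5→21.5]: (0.17+0.08)/2 × 3 = 0.375
  [21.5→21.75]: (0.08+0.08)/2 × 0.25 = 0.02
  [21.75→27.75]: (0.08+0.02)/2 × 6 = 0.3
  Sum = 73.2 µg/mL·h
Extrapolated tail: C_last / k_e = 0.02 / 0.244 = 0.082
AUC_0→∞ = 73.2 + 0.082 = 73.282 µg/mL·h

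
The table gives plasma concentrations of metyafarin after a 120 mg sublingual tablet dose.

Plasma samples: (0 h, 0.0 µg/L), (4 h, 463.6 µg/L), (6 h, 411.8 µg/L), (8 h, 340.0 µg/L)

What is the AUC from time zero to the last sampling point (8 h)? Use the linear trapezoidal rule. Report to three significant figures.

Trapezoidal AUC_0→8:
  [0→4]: (0.0+463.6)/2 × 4 = 927.2
  [4→6]: (463.6+411.8)/2 × 2 = 875.4
  [6→8]: (411.8+340.0)/2 × 2 = 751.8
  Sum = 2554.4 µg/L·h

AUC = 2550 µg/L·h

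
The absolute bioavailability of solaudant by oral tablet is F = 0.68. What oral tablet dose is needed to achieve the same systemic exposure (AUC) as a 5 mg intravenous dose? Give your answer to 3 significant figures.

D_oral = 7.35 mg

For equal systemic exposure: F × D_ev = D_iv
D_ev = D_iv / F = 5 / 0.68 = 7.35294 mg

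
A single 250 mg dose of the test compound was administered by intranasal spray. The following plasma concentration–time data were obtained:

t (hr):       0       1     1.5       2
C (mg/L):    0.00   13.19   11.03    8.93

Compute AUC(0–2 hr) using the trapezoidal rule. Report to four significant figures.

Trapezoidal AUC_0→2:
  [0→1]: (0.00+13.19)/2 × 1 = 6.595
  [1→1.5]: (13.19+11.03)/2 × 0.5 = 6.055
  [1.5→2]: (11.03+8.93)/2 × 0.5 = 4.99
  Sum = 17.64 mg/L·hr

AUC = 17.64 mg/L·hr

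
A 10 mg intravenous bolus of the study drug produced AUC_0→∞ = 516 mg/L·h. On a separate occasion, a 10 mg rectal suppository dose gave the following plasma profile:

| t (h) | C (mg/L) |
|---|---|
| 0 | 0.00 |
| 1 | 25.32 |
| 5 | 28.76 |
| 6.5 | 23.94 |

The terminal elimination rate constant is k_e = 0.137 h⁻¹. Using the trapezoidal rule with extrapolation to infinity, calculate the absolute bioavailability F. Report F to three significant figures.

Trapezoidal AUC_0→6.5 (rectal suppository):
  [0→1]: (0.00+25.32)/2 × 1 = 12.66
  [1→5]: (25.32+28.76)/2 × 4 = 108.16
  [5→6.5]: (28.76+23.94)/2 × 1.5 = 39.525
  Sum = 160.345 mg/L·h
Tail: C_last/k_e = 23.94/0.137 = 174.745
AUC_0→∞ (rectal suppository) = 160.345 + 174.745 = 335.09 mg/L·h
F = (AUC_ev/D_ev)/(AUC_iv/D_iv) = (335.09/10)/(516/10) = 33.509/51.6 = 0.6494

F = 0.649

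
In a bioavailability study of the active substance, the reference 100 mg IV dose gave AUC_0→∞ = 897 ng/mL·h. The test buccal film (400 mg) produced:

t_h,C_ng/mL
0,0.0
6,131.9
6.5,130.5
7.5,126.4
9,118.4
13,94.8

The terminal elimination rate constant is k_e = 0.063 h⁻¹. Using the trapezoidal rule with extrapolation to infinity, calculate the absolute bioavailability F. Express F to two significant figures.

F = 0.75

Trapezoidal AUC_0→13 (buccal film):
  [0→6]: (0.0+131.9)/2 × 6 = 395.7
  [6→6.5]: (131.9+130.5)/2 × 0.5 = 65.6
  [6.5→7.5]: (130.5+126.4)/2 × 1 = 128.45
  [7.5→9]: (126.4+118.4)/2 × 1.5 = 183.6
  [9→13]: (118.4+94.8)/2 × 4 = 426.4
  Sum = 1199.75 ng/mL·h
Tail: C_last/k_e = 94.8/0.063 = 1504.762
AUC_0→∞ (buccal film) = 1199.75 + 1504.762 = 2704.512 ng/mL·h
F = (AUC_ev/D_ev)/(AUC_iv/D_iv) = (2704.512/400)/(897/100) = 6.76128/8.97 = 0.7538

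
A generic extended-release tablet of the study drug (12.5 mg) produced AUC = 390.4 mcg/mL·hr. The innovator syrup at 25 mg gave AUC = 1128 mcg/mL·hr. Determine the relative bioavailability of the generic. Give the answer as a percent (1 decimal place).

F_rel = 69.2%

F_rel = (AUC_test/D_test) / (AUC_ref/D_ref)
      = (390.4/12.5) / (1128/25)
      = 31.232 / 45.12 = 0.6922 = 69.22%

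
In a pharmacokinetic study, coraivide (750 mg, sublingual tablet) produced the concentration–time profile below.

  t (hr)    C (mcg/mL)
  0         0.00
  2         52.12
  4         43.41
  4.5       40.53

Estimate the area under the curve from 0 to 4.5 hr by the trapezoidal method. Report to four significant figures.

Trapezoidal AUC_0→4.5:
  [0→2]: (0.00+52.12)/2 × 2 = 52.12
  [2→4]: (52.12+43.41)/2 × 2 = 95.53
  [4→4.5]: (43.41+40.53)/2 × 0.5 = 20.985
  Sum = 168.635 mcg/mL·hr

AUC = 168.6 mcg/mL·hr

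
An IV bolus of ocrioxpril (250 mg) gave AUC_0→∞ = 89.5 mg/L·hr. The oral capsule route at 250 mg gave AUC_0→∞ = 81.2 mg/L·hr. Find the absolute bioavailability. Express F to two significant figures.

F = (AUC_ev / D_ev) / (AUC_iv / D_iv)
  = (81.2/250) / (89.5/250)
  = 0.3248 / 0.358 = 0.9073

F = 0.91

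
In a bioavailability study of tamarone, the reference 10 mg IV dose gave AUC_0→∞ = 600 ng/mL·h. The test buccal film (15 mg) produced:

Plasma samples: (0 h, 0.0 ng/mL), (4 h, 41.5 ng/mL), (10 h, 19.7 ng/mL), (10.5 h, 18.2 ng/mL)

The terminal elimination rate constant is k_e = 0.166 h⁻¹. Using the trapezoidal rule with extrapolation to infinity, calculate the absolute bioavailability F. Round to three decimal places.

Trapezoidal AUC_0→10.5 (buccal film):
  [0→4]: (0.0+41.5)/2 × 4 = 83.0
  [4→10]: (41.5+19.7)/2 × 6 = 183.6
  [10→10.5]: (19.7+18.2)/2 × 0.5 = 9.475
  Sum = 276.075 ng/mL·h
Tail: C_last/k_e = 18.2/0.166 = 109.639
AUC_0→∞ (buccal film) = 276.075 + 109.639 = 385.714 ng/mL·h
F = (AUC_ev/D_ev)/(AUC_iv/D_iv) = (385.714/15)/(600/10) = 25.7143/60 = 0.4286

F = 0.429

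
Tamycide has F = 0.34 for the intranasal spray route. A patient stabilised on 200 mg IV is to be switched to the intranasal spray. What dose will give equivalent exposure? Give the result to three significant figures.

For equal systemic exposure: F × D_ev = D_iv
D_ev = D_iv / F = 200 / 0.34 = 588.235 mg

D_intranasal = 588 mg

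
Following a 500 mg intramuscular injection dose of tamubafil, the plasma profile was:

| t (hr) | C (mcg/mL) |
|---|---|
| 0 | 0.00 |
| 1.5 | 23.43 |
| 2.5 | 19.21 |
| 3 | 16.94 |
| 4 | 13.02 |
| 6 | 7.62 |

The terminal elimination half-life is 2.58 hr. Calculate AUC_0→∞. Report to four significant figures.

AUC = 111.9 mcg/mL·hr

Trapezoidal AUC_0→6:
  [0→1.5]: (0.00+23.43)/2 × 1.5 = 17.5725
  [1.5→2.5]: (23.43+19.21)/2 × 1 = 21.32
  [2.5→3]: (19.21+16.94)/2 × 0.5 = 9.0375
  [3→4]: (16.94+13.02)/2 × 1 = 14.98
  [4→6]: (13.02+7.62)/2 × 2 = 20.64
  Sum = 83.55 mcg/mL·hr
k_e = ln2 / t½ = 0.693147 / 2.58 = 0.2687 hr^-1
Extrapolated tail: C_last / k_e = 7.62 / 0.2687 = 28.359
AUC_0→∞ = 83.55 + 28.359 = 111.909 mcg/mL·hr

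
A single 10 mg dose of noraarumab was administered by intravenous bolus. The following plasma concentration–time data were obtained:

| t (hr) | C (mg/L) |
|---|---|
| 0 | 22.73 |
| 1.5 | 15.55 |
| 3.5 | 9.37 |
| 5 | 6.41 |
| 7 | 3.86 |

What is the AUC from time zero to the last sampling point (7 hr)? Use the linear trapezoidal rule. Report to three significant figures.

Trapezoidal AUC_0→7:
  [0→1.5]: (22.73+15.55)/2 × 1.5 = 28.71
  [1.5→3.5]: (15.55+9.37)/2 × 2 = 24.92
  [3.5→5]: (9.37+6.41)/2 × 1.5 = 11.835
  [5→7]: (6.41+3.86)/2 × 2 = 10.27
  Sum = 75.735 mg/L·hr

AUC = 75.7 mg/L·hr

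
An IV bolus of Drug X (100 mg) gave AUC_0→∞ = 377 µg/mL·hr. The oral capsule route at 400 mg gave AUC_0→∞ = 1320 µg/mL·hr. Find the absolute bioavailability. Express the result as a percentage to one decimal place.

F = 87.5%

F = (AUC_ev / D_ev) / (AUC_iv / D_iv)
  = (1320/400) / (377/100)
  = 3.3 / 3.77 = 0.8753
  = 87.53%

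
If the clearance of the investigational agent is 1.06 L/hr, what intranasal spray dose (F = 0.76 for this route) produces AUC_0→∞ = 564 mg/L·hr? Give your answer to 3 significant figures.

Dose = CL × AUC_0→∞ / F
     = 1.06 × 564 / 0.76 = 786.632 mg

Dose = 787 mg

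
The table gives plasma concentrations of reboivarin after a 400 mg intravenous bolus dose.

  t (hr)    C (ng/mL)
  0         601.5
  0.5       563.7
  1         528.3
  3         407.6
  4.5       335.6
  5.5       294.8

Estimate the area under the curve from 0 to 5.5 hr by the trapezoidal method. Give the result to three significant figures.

AUC = 2370 ng/mL·hr

Trapezoidal AUC_0→5.5:
  [0→0.5]: (601.5+563.7)/2 × 0.5 = 291.3
  [0.5→1]: (563.7+528.3)/2 × 0.5 = 273.0
  [1→3]: (528.3+407.6)/2 × 2 = 935.9
  [3→4.5]: (407.6+335.6)/2 × 1.5 = 557.4
  [4.5→5.5]: (335.6+294.8)/2 × 1 = 315.2
  Sum = 2372.8 ng/mL·hr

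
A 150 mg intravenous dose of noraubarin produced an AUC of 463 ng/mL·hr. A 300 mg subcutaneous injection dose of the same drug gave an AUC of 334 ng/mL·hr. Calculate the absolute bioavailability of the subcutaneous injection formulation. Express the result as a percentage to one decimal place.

F = 36.1%

F = (AUC_ev / D_ev) / (AUC_iv / D_iv)
  = (334/300) / (463/150)
  = 1.11333 / 3.08667 = 0.3607
  = 36.07%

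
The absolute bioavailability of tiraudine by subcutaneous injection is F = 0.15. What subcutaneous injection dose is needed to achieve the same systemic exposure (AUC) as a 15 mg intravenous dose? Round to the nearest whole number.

D_subcutaneous = 100 mg

For equal systemic exposure: F × D_ev = D_iv
D_ev = D_iv / F = 15 / 0.15 = 100 mg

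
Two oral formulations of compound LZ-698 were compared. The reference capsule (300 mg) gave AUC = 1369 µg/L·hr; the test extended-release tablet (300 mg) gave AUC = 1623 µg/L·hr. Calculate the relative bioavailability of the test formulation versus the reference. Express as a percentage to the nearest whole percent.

F_rel = 119%

F_rel = (AUC_test/D_test) / (AUC_ref/D_ref)
      = (1623/300) / (1369/300)
      = 5.41 / 4.56333 = 1.1855 = 118.55%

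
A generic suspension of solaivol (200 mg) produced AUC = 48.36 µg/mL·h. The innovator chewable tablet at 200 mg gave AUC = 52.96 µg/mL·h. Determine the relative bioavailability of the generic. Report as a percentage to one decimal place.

F_rel = (AUC_test/D_test) / (AUC_ref/D_ref)
      = (48.36/200) / (52.96/200)
      = 0.2418 / 0.2648 = 0.9131 = 91.31%

F_rel = 91.3%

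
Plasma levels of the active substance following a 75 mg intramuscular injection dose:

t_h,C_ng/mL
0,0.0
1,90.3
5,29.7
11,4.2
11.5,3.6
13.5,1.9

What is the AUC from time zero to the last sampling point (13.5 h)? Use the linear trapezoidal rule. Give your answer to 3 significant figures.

Trapezoidal AUC_0→13.5:
  [0→1]: (0.0+90.3)/2 × 1 = 45.15
  [1→5]: (90.3+29.7)/2 × 4 = 240.0
  [5→11]: (29.7+4.2)/2 × 6 = 101.7
  [11→11.5]: (4.2+3.6)/2 × 0.5 = 1.95
  [11.5→13.5]: (3.6+1.9)/2 × 2 = 5.5
  Sum = 394.3 ng/mL·h

AUC = 394 ng/mL·h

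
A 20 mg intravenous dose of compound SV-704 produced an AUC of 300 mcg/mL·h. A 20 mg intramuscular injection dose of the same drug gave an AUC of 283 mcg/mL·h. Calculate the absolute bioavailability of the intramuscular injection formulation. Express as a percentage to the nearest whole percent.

F = 94%

F = (AUC_ev / D_ev) / (AUC_iv / D_iv)
  = (283/20) / (300/20)
  = 14.15 / 15 = 0.9433
  = 94.33%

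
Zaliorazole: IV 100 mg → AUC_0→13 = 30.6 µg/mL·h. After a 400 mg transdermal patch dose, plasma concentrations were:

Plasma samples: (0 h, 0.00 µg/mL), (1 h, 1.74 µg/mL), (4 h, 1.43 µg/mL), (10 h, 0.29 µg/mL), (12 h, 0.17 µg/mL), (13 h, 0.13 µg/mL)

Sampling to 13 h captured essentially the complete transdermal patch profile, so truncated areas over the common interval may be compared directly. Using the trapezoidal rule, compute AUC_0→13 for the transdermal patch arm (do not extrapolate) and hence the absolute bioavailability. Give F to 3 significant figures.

Trapezoidal AUC_0→13 (transdermal patch):
  [0→1]: (0.00+1.74)/2 × 1 = 0.87
  [1→4]: (1.74+1.43)/2 × 3 = 4.755
  [4→10]: (1.43+0.29)/2 × 6 = 5.16
  [10→12]: (0.29+0.17)/2 × 2 = 0.46
  [12→13]: (0.17+0.13)/2 × 1 = 0.15
  Sum = 11.395 µg/mL·h
F = (AUC_ev/D_ev)/(AUC_iv/D_iv) = (11.395/400)/(30.6/100) = 0.0284875/0.306 = 0.0931

F = 0.0931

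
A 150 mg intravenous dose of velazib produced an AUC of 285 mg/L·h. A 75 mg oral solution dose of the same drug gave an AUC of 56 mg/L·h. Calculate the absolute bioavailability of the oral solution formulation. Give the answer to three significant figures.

F = 0.393

F = (AUC_ev / D_ev) / (AUC_iv / D_iv)
  = (56/75) / (285/150)
  = 0.746667 / 1.9 = 0.3930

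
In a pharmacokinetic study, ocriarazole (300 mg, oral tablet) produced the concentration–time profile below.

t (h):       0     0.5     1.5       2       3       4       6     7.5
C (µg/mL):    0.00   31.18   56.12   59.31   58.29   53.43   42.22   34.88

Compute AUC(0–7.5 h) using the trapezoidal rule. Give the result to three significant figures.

AUC = 348 µg/mL·h

Trapezoidal AUC_0→7.5:
  [0→0.5]: (0.00+31.18)/2 × 0.5 = 7.795
  [0.5→1.5]: (31.18+56.12)/2 × 1 = 43.65
  [1.5→2]: (56.12+59.31)/2 × 0.5 = 28.8575
  [2→3]: (59.31+58.29)/2 × 1 = 58.8
  [3→4]: (58.29+53.43)/2 × 1 = 55.86
  [4→6]: (53.43+42.22)/2 × 2 = 95.65
  [6→7.5]: (42.22+34.88)/2 × 1.5 = 57.825
  Sum = 348.4375 µg/mL·h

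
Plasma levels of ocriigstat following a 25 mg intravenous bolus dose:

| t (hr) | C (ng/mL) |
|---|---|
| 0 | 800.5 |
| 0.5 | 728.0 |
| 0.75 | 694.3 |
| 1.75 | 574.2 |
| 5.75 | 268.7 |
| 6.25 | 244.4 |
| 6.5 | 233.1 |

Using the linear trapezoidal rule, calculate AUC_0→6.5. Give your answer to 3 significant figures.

Trapezoidal AUC_0→6.5:
  [0→0.5]: (800.5+728.0)/2 × 0.5 = 382.125
  [0.5→0.75]: (728.0+694.3)/2 × 0.25 = 177.7875
  [0.75→1.75]: (694.3+574.2)/2 × 1 = 634.25
  [1.75→5.75]: (574.2+268.7)/2 × 4 = 1685.8
  [5.75→6.25]: (268.7+244.4)/2 × 0.5 = 128.275
  [6.25→6.5]: (244.4+233.1)/2 × 0.25 = 59.6875
  Sum = 3067.925 ng/mL·hr

AUC = 3070 ng/mL·hr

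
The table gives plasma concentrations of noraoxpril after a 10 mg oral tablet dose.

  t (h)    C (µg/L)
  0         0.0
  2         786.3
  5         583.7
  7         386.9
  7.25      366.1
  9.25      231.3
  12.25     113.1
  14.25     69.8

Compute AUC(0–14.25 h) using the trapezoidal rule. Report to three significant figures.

Trapezoidal AUC_0→14.25:
  [0→2]: (0.0+786.3)/2 × 2 = 786.3
  [2→5]: (786.3+583.7)/2 × 3 = 2055.0
  [5→7]: (583.7+386.9)/2 × 2 = 970.6
  [7→7.25]: (386.9+366.1)/2 × 0.25 = 94.125
  [7.25→9.25]: (366.1+231.3)/2 × 2 = 597.4
  [9.25→12.25]: (231.3+113.1)/2 × 3 = 516.6
  [12.25→14.25]: (113.1+69.8)/2 × 2 = 182.9
  Sum = 5202.925 µg/L·h

AUC = 5200 µg/L·h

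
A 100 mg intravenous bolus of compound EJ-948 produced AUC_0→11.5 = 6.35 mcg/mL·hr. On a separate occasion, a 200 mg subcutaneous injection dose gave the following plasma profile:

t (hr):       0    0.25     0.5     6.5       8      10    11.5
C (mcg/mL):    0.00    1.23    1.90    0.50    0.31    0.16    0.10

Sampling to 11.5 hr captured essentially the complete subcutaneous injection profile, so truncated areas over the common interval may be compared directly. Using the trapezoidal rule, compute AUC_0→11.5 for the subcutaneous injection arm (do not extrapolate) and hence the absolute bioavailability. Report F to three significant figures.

Trapezoidal AUC_0→11.5 (subcutaneous injection):
  [0→0.25]: (0.00+1.23)/2 × 0.25 = 0.15375
  [0.25→0.5]: (1.23+1.90)/2 × 0.25 = 0.39125
  [0.5→6.5]: (1.90+0.50)/2 × 6 = 7.2
  [6.5→8]: (0.50+0.31)/2 × 1.5 = 0.6075
  [8→10]: (0.31+0.16)/2 × 2 = 0.47
  [10→11.5]: (0.16+0.10)/2 × 1.5 = 0.195
  Sum = 9.0175 mcg/mL·hr
F = (AUC_ev/D_ev)/(AUC_iv/D_iv) = (9.0175/200)/(6.35/100) = 0.0450875/0.0635 = 0.7100

F = 0.710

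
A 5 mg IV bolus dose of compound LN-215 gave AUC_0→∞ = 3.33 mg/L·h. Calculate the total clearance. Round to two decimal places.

CL = 1.50 L/h

CL = Dose_iv / AUC_0→∞
   = 5 / 3.33 = 1.5015 L/h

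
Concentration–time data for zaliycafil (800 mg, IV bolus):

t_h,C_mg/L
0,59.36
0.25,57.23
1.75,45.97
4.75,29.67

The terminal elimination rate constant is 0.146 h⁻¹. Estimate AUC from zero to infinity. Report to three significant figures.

Trapezoidal AUC_0→4.75:
  [0→0.25]: (59.36+57.23)/2 × 0.25 = 14.57375
  [0.25→1.75]: (57.23+45.97)/2 × 1.5 = 77.4
  [1.75→4.75]: (45.97+29.67)/2 × 3 = 113.46
  Sum = 205.43375 mg/L·h
Extrapolated tail: C_last / k_e = 29.67 / 0.146 = 203.219
AUC_0→∞ = 205.43375 + 203.219 = 408.65275 mg/L·h

AUC = 409 mg/L·h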